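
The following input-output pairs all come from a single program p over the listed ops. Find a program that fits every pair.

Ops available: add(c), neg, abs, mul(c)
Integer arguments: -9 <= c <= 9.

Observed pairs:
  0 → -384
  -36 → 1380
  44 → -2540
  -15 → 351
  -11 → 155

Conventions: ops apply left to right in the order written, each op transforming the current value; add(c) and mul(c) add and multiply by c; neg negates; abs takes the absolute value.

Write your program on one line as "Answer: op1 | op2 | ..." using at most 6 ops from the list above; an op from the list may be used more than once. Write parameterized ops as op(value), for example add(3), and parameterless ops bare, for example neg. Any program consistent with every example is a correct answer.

add(8) | mul(-7) | mul(7) | add(2) | add(6)

Check, running the answer program on each example:
  0 -> 8 -> -56 -> -392 -> -390 -> -384
  -36 -> -28 -> 196 -> 1372 -> 1374 -> 1380
  44 -> 52 -> -364 -> -2548 -> -2546 -> -2540
  -15 -> -7 -> 49 -> 343 -> 345 -> 351
  -11 -> -3 -> 21 -> 147 -> 149 -> 155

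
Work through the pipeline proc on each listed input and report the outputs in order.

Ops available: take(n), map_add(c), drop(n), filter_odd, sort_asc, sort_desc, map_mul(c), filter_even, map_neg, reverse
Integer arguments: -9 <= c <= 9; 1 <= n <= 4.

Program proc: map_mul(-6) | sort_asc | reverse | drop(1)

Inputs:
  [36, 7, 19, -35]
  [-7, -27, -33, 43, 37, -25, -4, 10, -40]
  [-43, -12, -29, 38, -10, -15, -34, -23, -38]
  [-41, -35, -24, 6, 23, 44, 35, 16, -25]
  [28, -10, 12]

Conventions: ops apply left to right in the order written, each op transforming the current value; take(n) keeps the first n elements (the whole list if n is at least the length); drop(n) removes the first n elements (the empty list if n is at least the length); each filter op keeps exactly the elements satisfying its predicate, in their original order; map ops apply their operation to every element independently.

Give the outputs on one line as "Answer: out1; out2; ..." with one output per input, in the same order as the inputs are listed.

[-42, -114, -216]; [198, 162, 150, 42, 24, -60, -222, -258]; [228, 204, 174, 138, 90, 72, 60, -228]; [210, 150, 144, -36, -96, -138, -210, -264]; [-72, -168]

Execution, op by op:
  [36, 7, 19, -35] -> [-216, -42, -114, 210] -> [-216, -114, -42, 210] -> [210, -42, -114, -216] -> [-42, -114, -216]
  [-7, -27, -33, 43, 37, -25, -4, 10, -40] -> [42, 162, 198, -258, -222, 150, 24, -60, 240] -> [-258, -222, -60, 24, 42, 150, 162, 198, 240] -> [240, 198, 162, 150, 42, 24, -60, -222, -258] -> [198, 162, 150, 42, 24, -60, -222, -258]
  [-43, -12, -29, 38, -10, -15, -34, -23, -38] -> [258, 72, 174, -228, 60, 90, 204, 138, 228] -> [-228, 60, 72, 90, 138, 174, 204, 228, 258] -> [258, 228, 204, 174, 138, 90, 72, 60, -228] -> [228, 204, 174, 138, 90, 72, 60, -228]
  [-41, -35, -24, 6, 23, 44, 35, 16, -25] -> [246, 210, 144, -36, -138, -264, -210, -96, 150] -> [-264, -210, -138, -96, -36, 144, 150, 210, 246] -> [246, 210, 150, 144, -36, -96, -138, -210, -264] -> [210, 150, 144, -36, -96, -138, -210, -264]
  [28, -10, 12] -> [-168, 60, -72] -> [-168, -72, 60] -> [60, -72, -168] -> [-72, -168]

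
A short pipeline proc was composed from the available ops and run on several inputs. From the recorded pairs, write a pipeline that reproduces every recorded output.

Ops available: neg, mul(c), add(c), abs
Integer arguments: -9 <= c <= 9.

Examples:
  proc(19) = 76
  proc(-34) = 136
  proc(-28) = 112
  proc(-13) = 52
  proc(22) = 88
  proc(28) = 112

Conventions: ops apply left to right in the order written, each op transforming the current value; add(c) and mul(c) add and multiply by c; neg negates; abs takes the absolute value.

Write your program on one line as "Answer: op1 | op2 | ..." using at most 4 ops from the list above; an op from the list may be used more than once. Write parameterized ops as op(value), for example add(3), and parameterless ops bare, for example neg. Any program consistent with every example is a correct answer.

neg | abs | mul(4)

Check, running the answer program on each example:
  19 -> -19 -> 19 -> 76
  -34 -> 34 -> 34 -> 136
  -28 -> 28 -> 28 -> 112
  -13 -> 13 -> 13 -> 52
  22 -> -22 -> 22 -> 88
  28 -> -28 -> 28 -> 112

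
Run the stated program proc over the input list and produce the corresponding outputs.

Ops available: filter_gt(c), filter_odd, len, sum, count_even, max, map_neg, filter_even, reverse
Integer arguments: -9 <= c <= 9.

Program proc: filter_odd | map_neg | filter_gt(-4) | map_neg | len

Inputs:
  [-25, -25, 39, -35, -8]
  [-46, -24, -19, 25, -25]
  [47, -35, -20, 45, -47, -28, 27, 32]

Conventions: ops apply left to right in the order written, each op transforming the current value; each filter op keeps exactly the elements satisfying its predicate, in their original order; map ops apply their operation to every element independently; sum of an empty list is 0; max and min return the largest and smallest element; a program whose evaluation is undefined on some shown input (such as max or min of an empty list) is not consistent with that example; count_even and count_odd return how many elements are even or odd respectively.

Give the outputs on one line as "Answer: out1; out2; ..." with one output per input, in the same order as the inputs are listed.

3; 2; 2

Execution, op by op:
  [-25, -25, 39, -35, -8] -> [-25, -25, 39, -35] -> [25, 25, -39, 35] -> [25, 25, 35] -> [-25, -25, -35] -> 3
  [-46, -24, -19, 25, -25] -> [-19, 25, -25] -> [19, -25, 25] -> [19, 25] -> [-19, -25] -> 2
  [47, -35, -20, 45, -47, -28, 27, 32] -> [47, -35, 45, -47, 27] -> [-47, 35, -45, 47, -27] -> [35, 47] -> [-35, -47] -> 2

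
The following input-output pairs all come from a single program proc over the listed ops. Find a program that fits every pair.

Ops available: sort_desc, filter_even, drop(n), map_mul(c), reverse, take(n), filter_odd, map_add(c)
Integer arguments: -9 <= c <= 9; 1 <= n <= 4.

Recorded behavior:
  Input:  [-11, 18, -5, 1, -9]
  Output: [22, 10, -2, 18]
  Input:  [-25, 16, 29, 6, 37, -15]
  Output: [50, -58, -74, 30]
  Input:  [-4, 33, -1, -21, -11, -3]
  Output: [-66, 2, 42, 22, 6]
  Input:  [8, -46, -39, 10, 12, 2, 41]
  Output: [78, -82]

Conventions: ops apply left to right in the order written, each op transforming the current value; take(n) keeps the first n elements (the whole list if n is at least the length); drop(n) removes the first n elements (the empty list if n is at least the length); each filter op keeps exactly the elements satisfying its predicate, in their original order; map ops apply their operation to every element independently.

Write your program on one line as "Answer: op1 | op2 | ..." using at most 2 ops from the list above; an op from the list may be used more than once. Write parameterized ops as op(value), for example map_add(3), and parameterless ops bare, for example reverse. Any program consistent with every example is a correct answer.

filter_odd | map_mul(-2)

Check, running the answer program on each example:
  [-11, 18, -5, 1, -9] -> [-11, -5, 1, -9] -> [22, 10, -2, 18]
  [-25, 16, 29, 6, 37, -15] -> [-25, 29, 37, -15] -> [50, -58, -74, 30]
  [-4, 33, -1, -21, -11, -3] -> [33, -1, -21, -11, -3] -> [-66, 2, 42, 22, 6]
  [8, -46, -39, 10, 12, 2, 41] -> [-39, 41] -> [78, -82]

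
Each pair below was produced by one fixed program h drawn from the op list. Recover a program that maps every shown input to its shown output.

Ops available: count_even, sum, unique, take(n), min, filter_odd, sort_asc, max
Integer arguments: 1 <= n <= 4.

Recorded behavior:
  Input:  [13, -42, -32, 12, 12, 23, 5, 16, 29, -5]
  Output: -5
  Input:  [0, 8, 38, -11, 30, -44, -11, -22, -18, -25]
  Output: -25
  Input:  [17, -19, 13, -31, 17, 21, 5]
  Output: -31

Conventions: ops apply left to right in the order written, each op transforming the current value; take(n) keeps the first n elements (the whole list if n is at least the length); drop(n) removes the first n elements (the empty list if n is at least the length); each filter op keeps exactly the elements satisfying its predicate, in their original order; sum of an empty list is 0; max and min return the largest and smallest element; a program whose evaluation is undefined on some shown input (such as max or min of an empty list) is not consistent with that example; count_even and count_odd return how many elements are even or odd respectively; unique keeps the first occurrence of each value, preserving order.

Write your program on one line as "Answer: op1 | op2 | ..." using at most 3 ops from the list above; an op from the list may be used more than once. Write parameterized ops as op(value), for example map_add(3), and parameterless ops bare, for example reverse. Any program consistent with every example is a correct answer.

filter_odd | min

Check, running the answer program on each example:
  [13, -42, -32, 12, 12, 23, 5, 16, 29, -5] -> [13, 23, 5, 29, -5] -> -5
  [0, 8, 38, -11, 30, -44, -11, -22, -18, -25] -> [-11, -11, -25] -> -25
  [17, -19, 13, -31, 17, 21, 5] -> [17, -19, 13, -31, 17, 21, 5] -> -31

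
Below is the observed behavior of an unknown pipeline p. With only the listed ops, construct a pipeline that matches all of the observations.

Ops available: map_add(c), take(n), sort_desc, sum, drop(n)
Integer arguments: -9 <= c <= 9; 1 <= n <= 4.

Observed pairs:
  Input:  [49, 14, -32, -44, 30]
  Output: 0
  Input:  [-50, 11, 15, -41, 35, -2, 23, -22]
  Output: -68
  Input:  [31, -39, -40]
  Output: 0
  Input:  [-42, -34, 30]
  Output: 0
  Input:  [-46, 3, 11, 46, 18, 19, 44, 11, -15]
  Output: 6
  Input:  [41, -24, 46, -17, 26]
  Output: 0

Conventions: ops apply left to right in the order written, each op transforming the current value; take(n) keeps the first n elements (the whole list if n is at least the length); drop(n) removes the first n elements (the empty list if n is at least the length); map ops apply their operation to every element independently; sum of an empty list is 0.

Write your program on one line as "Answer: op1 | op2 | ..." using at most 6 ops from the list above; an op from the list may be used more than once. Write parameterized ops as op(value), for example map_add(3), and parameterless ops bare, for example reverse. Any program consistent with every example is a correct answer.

map_add(-1) | drop(1) | sort_desc | drop(4) | sum

Check, running the answer program on each example:
  [49, 14, -32, -44, 30] -> [48, 13, -33, -45, 29] -> [13, -33, -45, 29] -> [29, 13, -33, -45] -> [] -> 0
  [-50, 11, 15, -41, 35, -2, 23, -22] -> [-51, 10, 14, -42, 34, -3, 22, -23] -> [10, 14, -42, 34, -3, 22, -23] -> [34, 22, 14, 10, -3, -23, -42] -> [-3, -23, -42] -> -68
  [31, -39, -40] -> [30, -40, -41] -> [-40, -41] -> [-40, -41] -> [] -> 0
  [-42, -34, 30] -> [-43, -35, 29] -> [-35, 29] -> [29, -35] -> [] -> 0
  [-46, 3, 11, 46, 18, 19, 44, 11, -15] -> [-47, 2, 10, 45, 17, 18, 43, 10, -16] -> [2, 10, 45, 17, 18, 43, 10, -16] -> [45, 43, 18, 17, 10, 10, 2, -16] -> [10, 10, 2, -16] -> 6
  [41, -24, 46, -17, 26] -> [40, -25, 45, -18, 25] -> [-25, 45, -18, 25] -> [45, 25, -18, -25] -> [] -> 0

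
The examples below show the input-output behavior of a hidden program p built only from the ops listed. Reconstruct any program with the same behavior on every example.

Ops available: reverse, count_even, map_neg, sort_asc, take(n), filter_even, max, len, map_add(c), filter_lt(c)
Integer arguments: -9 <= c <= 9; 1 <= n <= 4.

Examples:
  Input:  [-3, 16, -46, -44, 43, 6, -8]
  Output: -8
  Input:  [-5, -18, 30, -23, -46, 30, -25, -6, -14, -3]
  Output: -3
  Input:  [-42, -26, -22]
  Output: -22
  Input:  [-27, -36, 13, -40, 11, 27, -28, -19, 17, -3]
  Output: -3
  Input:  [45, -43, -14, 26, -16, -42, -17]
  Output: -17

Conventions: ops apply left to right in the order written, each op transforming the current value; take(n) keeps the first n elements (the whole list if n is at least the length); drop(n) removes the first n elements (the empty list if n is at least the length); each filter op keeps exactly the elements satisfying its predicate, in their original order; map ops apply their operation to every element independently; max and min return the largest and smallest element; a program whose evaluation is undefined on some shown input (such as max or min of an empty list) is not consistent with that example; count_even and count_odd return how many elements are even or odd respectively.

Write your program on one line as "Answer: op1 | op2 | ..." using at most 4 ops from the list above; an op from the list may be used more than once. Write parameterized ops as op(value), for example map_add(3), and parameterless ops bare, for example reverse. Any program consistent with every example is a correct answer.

filter_lt(5) | reverse | take(1) | max

Check, running the answer program on each example:
  [-3, 16, -46, -44, 43, 6, -8] -> [-3, -46, -44, -8] -> [-8, -44, -46, -3] -> [-8] -> -8
  [-5, -18, 30, -23, -46, 30, -25, -6, -14, -3] -> [-5, -18, -23, -46, -25, -6, -14, -3] -> [-3, -14, -6, -25, -46, -23, -18, -5] -> [-3] -> -3
  [-42, -26, -22] -> [-42, -26, -22] -> [-22, -26, -42] -> [-22] -> -22
  [-27, -36, 13, -40, 11, 27, -28, -19, 17, -3] -> [-27, -36, -40, -28, -19, -3] -> [-3, -19, -28, -40, -36, -27] -> [-3] -> -3
  [45, -43, -14, 26, -16, -42, -17] -> [-43, -14, -16, -42, -17] -> [-17, -42, -16, -14, -43] -> [-17] -> -17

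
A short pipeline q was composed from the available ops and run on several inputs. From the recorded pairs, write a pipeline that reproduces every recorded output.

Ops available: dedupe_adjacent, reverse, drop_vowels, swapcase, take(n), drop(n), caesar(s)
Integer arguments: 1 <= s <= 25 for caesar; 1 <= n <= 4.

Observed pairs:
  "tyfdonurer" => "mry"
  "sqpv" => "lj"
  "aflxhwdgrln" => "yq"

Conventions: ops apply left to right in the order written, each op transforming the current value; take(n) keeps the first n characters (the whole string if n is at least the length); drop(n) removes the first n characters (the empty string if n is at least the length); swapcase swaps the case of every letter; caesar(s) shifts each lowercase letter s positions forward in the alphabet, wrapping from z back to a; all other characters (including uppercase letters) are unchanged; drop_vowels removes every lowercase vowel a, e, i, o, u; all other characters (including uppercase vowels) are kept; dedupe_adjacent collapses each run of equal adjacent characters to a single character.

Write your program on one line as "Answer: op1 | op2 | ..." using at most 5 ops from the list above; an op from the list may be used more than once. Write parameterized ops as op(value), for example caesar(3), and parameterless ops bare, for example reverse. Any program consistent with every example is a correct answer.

drop_vowels | caesar(20) | take(3) | caesar(25) | drop_vowels

Check, running the answer program on each example:
  "tyfdonurer" -> "tyfdnrr" -> "nszxhll" -> "nsz" -> "mry" -> "mry"
  "sqpv" -> "sqpv" -> "mkjp" -> "mkj" -> "lji" -> "lj"
  "aflxhwdgrln" -> "flxhwdgrln" -> "zfrbqxalfh" -> "zfr" -> "yeq" -> "yq"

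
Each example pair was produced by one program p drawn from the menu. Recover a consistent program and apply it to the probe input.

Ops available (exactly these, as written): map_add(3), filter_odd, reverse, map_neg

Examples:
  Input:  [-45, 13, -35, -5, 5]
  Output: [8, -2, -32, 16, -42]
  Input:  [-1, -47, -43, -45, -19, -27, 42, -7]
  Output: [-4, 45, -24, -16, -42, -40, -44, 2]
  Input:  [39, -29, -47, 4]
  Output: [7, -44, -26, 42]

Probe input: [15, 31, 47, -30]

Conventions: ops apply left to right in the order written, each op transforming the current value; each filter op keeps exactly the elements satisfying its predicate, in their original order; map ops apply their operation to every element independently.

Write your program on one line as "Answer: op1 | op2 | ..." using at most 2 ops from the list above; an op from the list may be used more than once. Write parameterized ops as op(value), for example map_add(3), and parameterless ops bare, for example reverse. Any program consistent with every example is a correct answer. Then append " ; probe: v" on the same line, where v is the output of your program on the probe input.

reverse | map_add(3) ; probe: [-27, 50, 34, 18]

Check, running the answer program on each example:
  [-45, 13, -35, -5, 5] -> [5, -5, -35, 13, -45] -> [8, -2, -32, 16, -42]
  [-1, -47, -43, -45, -19, -27, 42, -7] -> [-7, 42, -27, -19, -45, -43, -47, -1] -> [-4, 45, -24, -16, -42, -40, -44, 2]
  [39, -29, -47, 4] -> [4, -47, -29, 39] -> [7, -44, -26, 42]
  probe: [15, 31, 47, -30] -> [-30, 47, 31, 15] -> [-27, 50, 34, 18]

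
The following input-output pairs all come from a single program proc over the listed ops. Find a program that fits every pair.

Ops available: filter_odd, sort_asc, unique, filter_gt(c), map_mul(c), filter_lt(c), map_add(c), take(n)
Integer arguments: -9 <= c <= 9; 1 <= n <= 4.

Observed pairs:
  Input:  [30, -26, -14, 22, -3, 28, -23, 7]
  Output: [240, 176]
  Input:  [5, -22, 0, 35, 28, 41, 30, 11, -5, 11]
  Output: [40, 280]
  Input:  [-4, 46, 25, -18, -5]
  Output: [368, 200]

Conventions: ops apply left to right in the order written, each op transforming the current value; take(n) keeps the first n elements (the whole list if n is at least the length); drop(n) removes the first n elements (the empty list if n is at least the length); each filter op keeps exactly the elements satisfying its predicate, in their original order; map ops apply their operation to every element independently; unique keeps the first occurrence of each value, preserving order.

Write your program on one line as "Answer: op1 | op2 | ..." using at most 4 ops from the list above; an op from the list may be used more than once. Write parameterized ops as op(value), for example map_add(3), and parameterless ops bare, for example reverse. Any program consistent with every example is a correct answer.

unique | take(4) | map_mul(8) | filter_gt(5)

Check, running the answer program on each example:
  [30, -26, -14, 22, -3, 28, -23, 7] -> [30, -26, -14, 22, -3, 28, -23, 7] -> [30, -26, -14, 22] -> [240, -208, -112, 176] -> [240, 176]
  [5, -22, 0, 35, 28, 41, 30, 11, -5, 11] -> [5, -22, 0, 35, 28, 41, 30, 11, -5] -> [5, -22, 0, 35] -> [40, -176, 0, 280] -> [40, 280]
  [-4, 46, 25, -18, -5] -> [-4, 46, 25, -18, -5] -> [-4, 46, 25, -18] -> [-32, 368, 200, -144] -> [368, 200]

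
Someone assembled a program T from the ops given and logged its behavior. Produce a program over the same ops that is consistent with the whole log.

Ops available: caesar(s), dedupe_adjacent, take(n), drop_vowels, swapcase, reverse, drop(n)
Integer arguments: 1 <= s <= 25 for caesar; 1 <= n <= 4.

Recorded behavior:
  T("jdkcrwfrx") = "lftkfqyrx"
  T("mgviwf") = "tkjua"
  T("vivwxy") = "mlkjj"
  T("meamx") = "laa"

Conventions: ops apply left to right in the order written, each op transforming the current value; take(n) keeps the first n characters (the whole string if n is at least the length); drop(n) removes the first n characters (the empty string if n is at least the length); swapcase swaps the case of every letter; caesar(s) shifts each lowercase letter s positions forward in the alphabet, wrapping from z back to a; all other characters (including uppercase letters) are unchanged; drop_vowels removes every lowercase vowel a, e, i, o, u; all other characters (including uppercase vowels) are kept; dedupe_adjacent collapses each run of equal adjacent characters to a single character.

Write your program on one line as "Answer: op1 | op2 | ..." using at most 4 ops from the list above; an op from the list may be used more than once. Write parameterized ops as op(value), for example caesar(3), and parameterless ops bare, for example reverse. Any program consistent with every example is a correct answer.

drop_vowels | caesar(10) | caesar(4) | reverse

Check, running the answer program on each example:
  "jdkcrwfrx" -> "jdkcrwfrx" -> "tnumbgpbh" -> "xryqfktfl" -> "lftkfqyrx"
  "mgviwf" -> "mgvwf" -> "wqfgp" -> "aujkt" -> "tkjua"
  "vivwxy" -> "vvwxy" -> "ffghi" -> "jjklm" -> "mlkjj"
  "meamx" -> "mmx" -> "wwh" -> "aal" -> "laa"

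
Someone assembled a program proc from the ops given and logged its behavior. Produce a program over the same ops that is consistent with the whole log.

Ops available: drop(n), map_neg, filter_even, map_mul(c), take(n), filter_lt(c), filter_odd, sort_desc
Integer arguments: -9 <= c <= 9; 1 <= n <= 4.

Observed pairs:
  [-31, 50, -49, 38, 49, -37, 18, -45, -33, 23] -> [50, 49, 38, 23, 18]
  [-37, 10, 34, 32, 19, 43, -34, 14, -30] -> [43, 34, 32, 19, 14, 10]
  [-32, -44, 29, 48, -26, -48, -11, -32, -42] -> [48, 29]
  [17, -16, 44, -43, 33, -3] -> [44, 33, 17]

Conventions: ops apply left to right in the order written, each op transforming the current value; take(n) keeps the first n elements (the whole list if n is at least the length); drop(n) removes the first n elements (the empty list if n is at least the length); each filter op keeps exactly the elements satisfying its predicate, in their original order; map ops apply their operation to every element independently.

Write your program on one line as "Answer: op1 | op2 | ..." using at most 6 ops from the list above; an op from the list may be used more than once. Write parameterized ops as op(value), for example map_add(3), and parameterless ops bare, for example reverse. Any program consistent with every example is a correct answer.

map_neg | filter_lt(-7) | sort_desc | map_neg | sort_desc

Check, running the answer program on each example:
  [-31, 50, -49, 38, 49, -37, 18, -45, -33, 23] -> [31, -50, 49, -38, -49, 37, -18, 45, 33, -23] -> [-50, -38, -49, -18, -23] -> [-18, -23, -38, -49, -50] -> [18, 23, 38, 49, 50] -> [50, 49, 38, 23, 18]
  [-37, 10, 34, 32, 19, 43, -34, 14, -30] -> [37, -10, -34, -32, -19, -43, 34, -14, 30] -> [-10, -34, -32, -19, -43, -14] -> [-10, -14, -19, -32, -34, -43] -> [10, 14, 19, 32, 34, 43] -> [43, 34, 32, 19, 14, 10]
  [-32, -44, 29, 48, -26, -48, -11, -32, -42] -> [32, 44, -29, -48, 26, 48, 11, 32, 42] -> [-29, -48] -> [-29, -48] -> [29, 48] -> [48, 29]
  [17, -16, 44, -43, 33, -3] -> [-17, 16, -44, 43, -33, 3] -> [-17, -44, -33] -> [-17, -33, -44] -> [17, 33, 44] -> [44, 33, 17]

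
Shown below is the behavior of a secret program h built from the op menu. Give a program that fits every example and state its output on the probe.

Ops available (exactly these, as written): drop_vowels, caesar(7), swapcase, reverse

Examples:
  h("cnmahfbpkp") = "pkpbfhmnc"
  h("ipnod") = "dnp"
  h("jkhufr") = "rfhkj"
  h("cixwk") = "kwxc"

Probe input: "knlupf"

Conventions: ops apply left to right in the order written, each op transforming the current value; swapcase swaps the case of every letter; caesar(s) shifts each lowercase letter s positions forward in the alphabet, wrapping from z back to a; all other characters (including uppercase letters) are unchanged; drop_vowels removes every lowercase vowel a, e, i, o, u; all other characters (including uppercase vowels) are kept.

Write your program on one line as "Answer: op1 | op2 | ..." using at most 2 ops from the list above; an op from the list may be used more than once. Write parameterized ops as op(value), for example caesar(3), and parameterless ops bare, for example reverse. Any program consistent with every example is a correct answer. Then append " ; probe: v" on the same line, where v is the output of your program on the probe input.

reverse | drop_vowels ; probe: "fplnk"

Check, running the answer program on each example:
  "cnmahfbpkp" -> "pkpbfhamnc" -> "pkpbfhmnc"
  "ipnod" -> "donpi" -> "dnp"
  "jkhufr" -> "rfuhkj" -> "rfhkj"
  "cixwk" -> "kwxic" -> "kwxc"
  probe: "knlupf" -> "fpulnk" -> "fplnk"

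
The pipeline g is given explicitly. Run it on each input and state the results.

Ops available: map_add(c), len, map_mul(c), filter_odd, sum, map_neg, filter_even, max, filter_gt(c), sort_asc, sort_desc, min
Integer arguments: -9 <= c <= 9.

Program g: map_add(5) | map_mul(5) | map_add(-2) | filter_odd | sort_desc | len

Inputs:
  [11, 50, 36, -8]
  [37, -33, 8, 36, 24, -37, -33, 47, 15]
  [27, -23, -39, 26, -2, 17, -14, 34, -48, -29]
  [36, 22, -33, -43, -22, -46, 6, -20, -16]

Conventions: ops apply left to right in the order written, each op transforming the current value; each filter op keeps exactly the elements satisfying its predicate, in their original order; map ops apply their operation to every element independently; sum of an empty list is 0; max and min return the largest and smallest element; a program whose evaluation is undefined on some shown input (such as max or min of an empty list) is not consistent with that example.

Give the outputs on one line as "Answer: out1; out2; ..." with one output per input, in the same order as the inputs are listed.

Execution, op by op:
  [11, 50, 36, -8] -> [16, 55, 41, -3] -> [80, 275, 205, -15] -> [78, 273, 203, -17] -> [273, 203, -17] -> [273, 203, -17] -> 3
  [37, -33, 8, 36, 24, -37, -33, 47, 15] -> [42, -28, 13, 41, 29, -32, -28, 52, 20] -> [210, -140, 65, 205, 145, -160, -140, 260, 100] -> [208, -142, 63, 203, 143, -162, -142, 258, 98] -> [63, 203, 143] -> [203, 143, 63] -> 3
  [27, -23, -39, 26, -2, 17, -14, 34, -48, -29] -> [32, -18, -34, 31, 3, 22, -9, 39, -43, -24] -> [160, -90, -170, 155, 15, 110, -45, 195, -215, -120] -> [158, -92, -172, 153, 13, 108, -47, 193, -217, -122] -> [153, 13, -47, 193, -217] -> [193, 153, 13, -47, -217] -> 5
  [36, 22, -33, -43, -22, -46, 6, -20, -16] -> [41, 27, -28, -38, -17, -41, 11, -15, -11] -> [205, 135, -140, -190, -85, -205, 55, -75, -55] -> [203, 133, -142, -192, -87, -207, 53, -77, -57] -> [203, 133, -87, -207, 53, -77, -57] -> [203, 133, 53, -57, -77, -87, -207] -> 7

3; 3; 5; 7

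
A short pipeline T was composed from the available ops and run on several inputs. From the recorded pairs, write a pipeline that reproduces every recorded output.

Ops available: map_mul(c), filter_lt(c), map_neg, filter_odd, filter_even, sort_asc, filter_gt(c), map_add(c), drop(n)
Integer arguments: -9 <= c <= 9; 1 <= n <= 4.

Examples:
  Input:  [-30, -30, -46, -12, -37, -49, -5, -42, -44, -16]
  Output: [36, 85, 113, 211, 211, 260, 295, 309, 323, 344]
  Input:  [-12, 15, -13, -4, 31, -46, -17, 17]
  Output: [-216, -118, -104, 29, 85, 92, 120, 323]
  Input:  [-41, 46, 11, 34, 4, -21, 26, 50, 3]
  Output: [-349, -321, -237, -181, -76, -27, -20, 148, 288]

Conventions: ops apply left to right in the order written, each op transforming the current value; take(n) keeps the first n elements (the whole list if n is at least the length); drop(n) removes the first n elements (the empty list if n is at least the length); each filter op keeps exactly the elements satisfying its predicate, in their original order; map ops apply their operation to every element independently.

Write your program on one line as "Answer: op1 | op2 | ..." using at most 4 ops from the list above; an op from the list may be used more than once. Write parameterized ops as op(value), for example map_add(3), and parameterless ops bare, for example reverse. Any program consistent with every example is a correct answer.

map_mul(-7) | map_add(1) | sort_asc

Check, running the answer program on each example:
  [-30, -30, -46, -12, -37, -49, -5, -42, -44, -16] -> [210, 210, 322, 84, 259, 343, 35, 294, 308, 112] -> [211, 211, 323, 85, 260, 344, 36, 295, 309, 113] -> [36, 85, 113, 211, 211, 260, 295, 309, 323, 344]
  [-12, 15, -13, -4, 31, -46, -17, 17] -> [84, -105, 91, 28, -217, 322, 119, -119] -> [85, -104, 92, 29, -216, 323, 120, -118] -> [-216, -118, -104, 29, 85, 92, 120, 323]
  [-41, 46, 11, 34, 4, -21, 26, 50, 3] -> [287, -322, -77, -238, -28, 147, -182, -350, -21] -> [288, -321, -76, -237, -27, 148, -181, -349, -20] -> [-349, -321, -237, -181, -76, -27, -20, 148, 288]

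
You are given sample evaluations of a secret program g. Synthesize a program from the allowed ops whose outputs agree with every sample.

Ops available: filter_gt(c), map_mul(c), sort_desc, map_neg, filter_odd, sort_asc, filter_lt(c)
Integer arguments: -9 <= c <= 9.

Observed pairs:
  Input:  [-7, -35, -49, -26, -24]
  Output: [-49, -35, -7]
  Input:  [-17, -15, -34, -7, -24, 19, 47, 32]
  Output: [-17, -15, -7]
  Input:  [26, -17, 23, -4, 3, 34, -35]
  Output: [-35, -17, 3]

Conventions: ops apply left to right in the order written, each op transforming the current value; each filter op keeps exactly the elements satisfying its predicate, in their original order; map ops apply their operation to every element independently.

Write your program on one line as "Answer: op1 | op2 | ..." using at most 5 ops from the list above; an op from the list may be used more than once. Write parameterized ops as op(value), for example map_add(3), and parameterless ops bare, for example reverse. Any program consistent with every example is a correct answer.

filter_odd | sort_desc | filter_lt(5) | sort_asc

Check, running the answer program on each example:
  [-7, -35, -49, -26, -24] -> [-7, -35, -49] -> [-7, -35, -49] -> [-7, -35, -49] -> [-49, -35, -7]
  [-17, -15, -34, -7, -24, 19, 47, 32] -> [-17, -15, -7, 19, 47] -> [47, 19, -7, -15, -17] -> [-7, -15, -17] -> [-17, -15, -7]
  [26, -17, 23, -4, 3, 34, -35] -> [-17, 23, 3, -35] -> [23, 3, -17, -35] -> [3, -17, -35] -> [-35, -17, 3]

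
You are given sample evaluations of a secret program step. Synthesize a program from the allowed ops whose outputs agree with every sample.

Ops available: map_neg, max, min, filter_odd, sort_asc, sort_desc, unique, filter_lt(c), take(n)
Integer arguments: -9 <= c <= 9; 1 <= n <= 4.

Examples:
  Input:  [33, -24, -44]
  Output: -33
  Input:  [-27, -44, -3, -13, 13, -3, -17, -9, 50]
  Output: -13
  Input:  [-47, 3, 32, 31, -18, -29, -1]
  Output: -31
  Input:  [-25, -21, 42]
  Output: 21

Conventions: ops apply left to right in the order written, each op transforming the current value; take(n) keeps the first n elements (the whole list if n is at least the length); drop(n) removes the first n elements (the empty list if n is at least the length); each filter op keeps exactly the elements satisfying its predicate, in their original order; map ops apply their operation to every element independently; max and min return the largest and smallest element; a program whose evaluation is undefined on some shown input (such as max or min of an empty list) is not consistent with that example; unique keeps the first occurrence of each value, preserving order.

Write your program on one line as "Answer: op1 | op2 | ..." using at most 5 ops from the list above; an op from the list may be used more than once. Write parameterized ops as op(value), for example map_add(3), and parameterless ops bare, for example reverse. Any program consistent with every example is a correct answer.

unique | map_neg | sort_asc | filter_odd | min

Check, running the answer program on each example:
  [33, -24, -44] -> [33, -24, -44] -> [-33, 24, 44] -> [-33, 24, 44] -> [-33] -> -33
  [-27, -44, -3, -13, 13, -3, -17, -9, 50] -> [-27, -44, -3, -13, 13, -17, -9, 50] -> [27, 44, 3, 13, -13, 17, 9, -50] -> [-50, -13, 3, 9, 13, 17, 27, 44] -> [-13, 3, 9, 13, 17, 27] -> -13
  [-47, 3, 32, 31, -18, -29, -1] -> [-47, 3, 32, 31, -18, -29, -1] -> [47, -3, -32, -31, 18, 29, 1] -> [-32, -31, -3, 1, 18, 29, 47] -> [-31, -3, 1, 29, 47] -> -31
  [-25, -21, 42] -> [-25, -21, 42] -> [25, 21, -42] -> [-42, 21, 25] -> [21, 25] -> 21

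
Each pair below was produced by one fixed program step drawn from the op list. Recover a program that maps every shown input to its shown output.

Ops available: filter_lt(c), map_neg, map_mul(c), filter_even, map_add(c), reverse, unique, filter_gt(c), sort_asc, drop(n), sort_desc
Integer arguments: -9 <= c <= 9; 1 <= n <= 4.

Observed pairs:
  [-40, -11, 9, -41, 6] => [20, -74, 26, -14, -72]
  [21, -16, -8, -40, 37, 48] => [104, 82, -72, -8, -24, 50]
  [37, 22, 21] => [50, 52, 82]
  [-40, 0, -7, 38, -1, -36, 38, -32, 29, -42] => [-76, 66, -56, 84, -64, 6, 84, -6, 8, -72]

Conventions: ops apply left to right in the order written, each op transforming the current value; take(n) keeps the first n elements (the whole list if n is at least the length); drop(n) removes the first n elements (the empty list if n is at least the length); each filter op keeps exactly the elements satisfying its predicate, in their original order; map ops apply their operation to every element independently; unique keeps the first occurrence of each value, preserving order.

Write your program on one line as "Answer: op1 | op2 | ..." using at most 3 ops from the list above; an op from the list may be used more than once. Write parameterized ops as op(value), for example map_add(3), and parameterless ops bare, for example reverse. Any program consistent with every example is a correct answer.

reverse | map_add(4) | map_mul(2)

Check, running the answer program on each example:
  [-40, -11, 9, -41, 6] -> [6, -41, 9, -11, -40] -> [10, -37, 13, -7, -36] -> [20, -74, 26, -14, -72]
  [21, -16, -8, -40, 37, 48] -> [48, 37, -40, -8, -16, 21] -> [52, 41, -36, -4, -12, 25] -> [104, 82, -72, -8, -24, 50]
  [37, 22, 21] -> [21, 22, 37] -> [25, 26, 41] -> [50, 52, 82]
  [-40, 0, -7, 38, -1, -36, 38, -32, 29, -42] -> [-42, 29, -32, 38, -36, -1, 38, -7, 0, -40] -> [-38, 33, -28, 42, -32, 3, 42, -3, 4, -36] -> [-76, 66, -56, 84, -64, 6, 84, -6, 8, -72]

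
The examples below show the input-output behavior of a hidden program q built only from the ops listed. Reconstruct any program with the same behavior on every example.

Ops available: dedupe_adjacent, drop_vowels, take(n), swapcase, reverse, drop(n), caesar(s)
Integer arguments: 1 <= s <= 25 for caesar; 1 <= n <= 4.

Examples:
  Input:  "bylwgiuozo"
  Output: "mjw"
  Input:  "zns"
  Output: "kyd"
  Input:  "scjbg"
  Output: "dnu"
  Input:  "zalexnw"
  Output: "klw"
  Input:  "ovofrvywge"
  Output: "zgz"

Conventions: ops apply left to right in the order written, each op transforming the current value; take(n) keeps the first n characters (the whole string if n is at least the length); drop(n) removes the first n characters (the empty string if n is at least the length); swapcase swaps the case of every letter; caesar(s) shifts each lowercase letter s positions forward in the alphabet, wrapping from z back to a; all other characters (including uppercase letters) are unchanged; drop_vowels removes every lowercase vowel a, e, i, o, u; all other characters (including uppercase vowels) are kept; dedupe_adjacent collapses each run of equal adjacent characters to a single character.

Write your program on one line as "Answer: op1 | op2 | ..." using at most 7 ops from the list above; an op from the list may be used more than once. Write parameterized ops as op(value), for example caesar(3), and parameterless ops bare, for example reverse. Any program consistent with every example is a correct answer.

swapcase | take(3) | reverse | swapcase | caesar(11) | reverse

Check, running the answer program on each example:
  "bylwgiuozo" -> "BYLWGIUOZO" -> "BYL" -> "LYB" -> "lyb" -> "wjm" -> "mjw"
  "zns" -> "ZNS" -> "ZNS" -> "SNZ" -> "snz" -> "dyk" -> "kyd"
  "scjbg" -> "SCJBG" -> "SCJ" -> "JCS" -> "jcs" -> "und" -> "dnu"
  "zalexnw" -> "ZALEXNW" -> "ZAL" -> "LAZ" -> "laz" -> "wlk" -> "klw"
  "ovofrvywge" -> "OVOFRVYWGE" -> "OVO" -> "OVO" -> "ovo" -> "zgz" -> "zgz"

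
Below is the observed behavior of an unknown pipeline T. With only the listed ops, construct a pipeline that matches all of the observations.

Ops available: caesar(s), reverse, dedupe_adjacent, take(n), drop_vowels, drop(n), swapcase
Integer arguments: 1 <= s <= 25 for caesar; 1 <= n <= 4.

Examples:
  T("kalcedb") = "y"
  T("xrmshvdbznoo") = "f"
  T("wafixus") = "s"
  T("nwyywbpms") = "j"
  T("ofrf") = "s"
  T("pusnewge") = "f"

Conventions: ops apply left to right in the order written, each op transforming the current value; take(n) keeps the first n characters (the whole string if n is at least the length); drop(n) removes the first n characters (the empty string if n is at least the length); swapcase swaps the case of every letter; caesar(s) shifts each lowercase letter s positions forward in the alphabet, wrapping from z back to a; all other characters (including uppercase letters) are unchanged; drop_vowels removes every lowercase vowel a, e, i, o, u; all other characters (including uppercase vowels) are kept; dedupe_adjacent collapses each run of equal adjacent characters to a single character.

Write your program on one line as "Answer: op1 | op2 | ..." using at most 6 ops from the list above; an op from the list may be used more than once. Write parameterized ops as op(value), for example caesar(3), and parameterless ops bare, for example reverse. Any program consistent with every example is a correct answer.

caesar(13) | dedupe_adjacent | drop_vowels | take(3) | drop(1) | drop(1)

Check, running the answer program on each example:
  "kalcedb" -> "xnyprqo" -> "xnyprqo" -> "xnyprq" -> "xny" -> "ny" -> "y"
  "xrmshvdbznoo" -> "kezfuiqomabb" -> "kezfuiqomab" -> "kzfqmb" -> "kzf" -> "zf" -> "f"
  "wafixus" -> "jnsvkhf" -> "jnsvkhf" -> "jnsvkhf" -> "jns" -> "ns" -> "s"
  "nwyywbpms" -> "ajlljoczf" -> "ajljoczf" -> "jljczf" -> "jlj" -> "lj" -> "j"
  "ofrf" -> "bses" -> "bses" -> "bss" -> "bss" -> "ss" -> "s"
  "pusnewge" -> "chfarjtr" -> "chfarjtr" -> "chfrjtr" -> "chf" -> "hf" -> "f"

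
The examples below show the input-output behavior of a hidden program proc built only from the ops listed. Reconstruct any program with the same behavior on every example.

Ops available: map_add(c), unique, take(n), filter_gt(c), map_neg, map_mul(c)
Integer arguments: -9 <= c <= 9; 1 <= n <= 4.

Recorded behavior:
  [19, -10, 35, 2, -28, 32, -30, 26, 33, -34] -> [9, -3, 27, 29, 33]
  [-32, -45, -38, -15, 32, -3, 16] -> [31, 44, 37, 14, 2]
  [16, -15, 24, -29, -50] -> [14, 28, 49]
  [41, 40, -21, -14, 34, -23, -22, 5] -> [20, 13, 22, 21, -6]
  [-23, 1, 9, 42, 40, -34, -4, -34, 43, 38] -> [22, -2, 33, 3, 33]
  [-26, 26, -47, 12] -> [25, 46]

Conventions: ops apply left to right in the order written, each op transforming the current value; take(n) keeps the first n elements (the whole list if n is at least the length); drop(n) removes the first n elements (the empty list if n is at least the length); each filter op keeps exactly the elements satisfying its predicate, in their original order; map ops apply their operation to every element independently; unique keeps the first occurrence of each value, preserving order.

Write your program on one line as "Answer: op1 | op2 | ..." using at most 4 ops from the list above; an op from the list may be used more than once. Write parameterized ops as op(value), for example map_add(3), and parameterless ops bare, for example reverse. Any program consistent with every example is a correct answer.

map_add(3) | map_mul(-1) | map_add(2) | filter_gt(-7)

Check, running the answer program on each example:
  [19, -10, 35, 2, -28, 32, -30, 26, 33, -34] -> [22, -7, 38, 5, -25, 35, -27, 29, 36, -31] -> [-22, 7, -38, -5, 25, -35, 27, -29, -36, 31] -> [-20, 9, -36, -3, 27, -33, 29, -27, -34, 33] -> [9, -3, 27, 29, 33]
  [-32, -45, -38, -15, 32, -3, 16] -> [-29, -42, -35, -12, 35, 0, 19] -> [29, 42, 35, 12, -35, 0, -19] -> [31, 44, 37, 14, -33, 2, -17] -> [31, 44, 37, 14, 2]
  [16, -15, 24, -29, -50] -> [19, -12, 27, -26, -47] -> [-19, 12, -27, 26, 47] -> [-17, 14, -25, 28, 49] -> [14, 28, 49]
  [41, 40, -21, -14, 34, -23, -22, 5] -> [44, 43, -18, -11, 37, -20, -19, 8] -> [-44, -43, 18, 11, -37, 20, 19, -8] -> [-42, -41, 20, 13, -35, 22, 21, -6] -> [20, 13, 22, 21, -6]
  [-23, 1, 9, 42, 40, -34, -4, -34, 43, 38] -> [-20, 4, 12, 45, 43, -31, -1, -31, 46, 41] -> [20, -4, -12, -45, -43, 31, 1, 31, -46, -41] -> [22, -2, -10, -43, -41, 33, 3, 33, -44, -39] -> [22, -2, 33, 3, 33]
  [-26, 26, -47, 12] -> [-23, 29, -44, 15] -> [23, -29, 44, -15] -> [25, -27, 46, -13] -> [25, 46]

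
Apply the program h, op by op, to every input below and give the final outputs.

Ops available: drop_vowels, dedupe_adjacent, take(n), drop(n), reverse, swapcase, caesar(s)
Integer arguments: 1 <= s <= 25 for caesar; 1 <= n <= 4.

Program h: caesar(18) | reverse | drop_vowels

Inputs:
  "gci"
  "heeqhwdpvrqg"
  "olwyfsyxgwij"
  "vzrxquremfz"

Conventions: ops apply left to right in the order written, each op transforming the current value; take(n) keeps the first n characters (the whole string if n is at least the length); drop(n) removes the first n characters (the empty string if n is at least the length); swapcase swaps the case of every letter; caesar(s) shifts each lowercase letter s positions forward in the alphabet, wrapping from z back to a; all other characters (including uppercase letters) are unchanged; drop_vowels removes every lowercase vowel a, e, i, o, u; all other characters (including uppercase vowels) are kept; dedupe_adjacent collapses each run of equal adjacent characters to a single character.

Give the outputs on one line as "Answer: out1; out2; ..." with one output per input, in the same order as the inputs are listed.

Execution, op by op:
  "gci" -> "yua" -> "auy" -> "y"
  "heeqhwdpvrqg" -> "zwwizovhnjiy" -> "yijnhvoziwwz" -> "yjnhvzwwz"
  "olwyfsyxgwij" -> "gdoqxkqpyoab" -> "baoypqkxqodg" -> "bypqkxqdg"
  "vzrxquremfz" -> "nrjpimjwexr" -> "rxewjmipjrn" -> "rxwjmpjrn"

"y"; "yjnhvzwwz"; "bypqkxqdg"; "rxwjmpjrn"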